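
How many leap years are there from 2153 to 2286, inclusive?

32

Multiples of 4 in [2153,2286]: 33.
Of those, multiples of 100: 1 (not leap unless ÷400).
Multiples of 400: 0.
Leap years = 33 − 1 + 0 = 32.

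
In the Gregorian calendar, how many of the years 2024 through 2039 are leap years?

4

Multiples of 4 in [2024,2039]: 4.
Of those, multiples of 100: 0 (not leap unless ÷400).
Multiples of 400: 0.
Leap years = 4 − 0 + 0 = 4.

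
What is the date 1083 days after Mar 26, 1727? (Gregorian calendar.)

March 13, 1730

+366 (one year; includes Feb 29, 1728) → Mar 26, 1728 (717 left).
+365 (one year) → Mar 26, 1729 (352 left).
Mar has 31 days: +6 → Apr 1, 1729 (346 left).
Apr has 30 days: +30 → May 1, 1729 (316 left).
May has 31 days: +31 → Jun 1, 1729 (285 left).
Jun has 30 days: +30 → Jul 1, 1729 (255 left).
Jul has 31 days: +31 → Aug 1, 1729 (224 left).
Aug has 31 days: +31 → Sep 1, 1729 (193 left).
Sep has 30 days: +30 → Oct 1, 1729 (163 left).
Oct has 31 days: +31 → Nov 1, 1729 (132 left).
Nov has 30 days: +30 → Dec 1, 1729 (102 left).
Dec has 31 days: +31 → Jan 1, 1730 (71 left).
Jan has 31 days: +31 → Feb 1, 1730 (40 left).
Feb has 28 days: +28 → Mar 1, 1730 (12 left).
+12 → Mar 13, 1730.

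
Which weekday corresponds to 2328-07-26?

Doomsday rule: the anchor day for the 2300s is Wednesday. For year 28: 28÷12 = 2 r 4, and 4÷4 = 1, so 2+4+1 = 7.
Wednesday + 7 ≡ Wednesday — that's 2328's doomsday.
In July the doomsday date is Jul 11.
Jul 26 is 15 days after Jul 11; 15 mod 7 = 1, so Wednesday + 1 = Thursday.

Thursday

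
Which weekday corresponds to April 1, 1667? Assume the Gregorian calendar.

Doomsday rule: the anchor day for the 1600s is Tuesday. For year 67: 67÷12 = 5 r 7, and 7÷4 = 1, so 5+7+1 = 13.
Tuesday + 13 ≡ Monday — that's 1667's doomsday.
In April the doomsday date is Apr 4.
Apr 1 is 3 days before Apr 4; 3 mod 7 = 3, so Monday − 3 = Friday.

Friday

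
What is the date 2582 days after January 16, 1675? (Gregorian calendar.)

+365 (one year) → Jan 16, 1676 (2217 left).
+366 (one year; includes Feb 29, 1676) → Jan 16, 1677 (1851 left).
+365 (one year) → Jan 16, 1678 (1486 left).
+365 (one year) → Jan 16, 1679 (1121 left).
+365 (one year) → Jan 16, 1680 (756 left).
+366 (one year; includes Feb 29, 1680) → Jan 16, 1681 (390 left).
Jan has 31 days: +16 → Feb 1, 1681 (374 left).
Feb has 28 days: +28 → Mar 1, 1681 (346 left).
Mar has 31 days: +31 → Apr 1, 1681 (315 left).
Apr has 30 days: +30 → May 1, 1681 (285 left).
May has 31 days: +31 → Jun 1, 1681 (254 left).
Jun has 30 days: +30 → Jul 1, 1681 (224 left).
Jul has 31 days: +31 → Aug 1, 1681 (193 left).
Aug has 31 days: +31 → Sep 1, 1681 (162 left).
Sep has 30 days: +30 → Oct 1, 1681 (132 left).
Oct has 31 days: +31 → Nov 1, 1681 (101 left).
Nov has 30 days: +30 → Dec 1, 1681 (71 left).
Dec has 31 days: +31 → Jan 1, 1682 (40 left).
Jan has 31 days: +31 → Feb 1, 1682 (9 left).
+9 → Feb 10, 1682.

February 10, 1682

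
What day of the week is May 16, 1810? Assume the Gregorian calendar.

Doomsday rule: the anchor day for the 1800s is Friday. For year 10: 10÷12 = 0 r 10, and 10÷4 = 2, so 0+10+2 = 12.
Friday + 12 ≡ Wednesday — that's 1810's doomsday.
In May the doomsday date is May 9.
May 16 is 7 days after May 9; 7 mod 7 = 0, so Wednesday + 0 = Wednesday.

Wednesday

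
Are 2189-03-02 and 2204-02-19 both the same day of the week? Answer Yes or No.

No

From Mar 2, 2189 to Feb 19, 2204 is 5466 days.
5466 mod 7 = 6, so they are different weekdays.
(Mar 2, 2189 is a Monday; Feb 19, 2204 is a Sunday.)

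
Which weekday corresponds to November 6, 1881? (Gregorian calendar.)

January 1, 1881 is a Saturday.
Jan 1, 1881 → Feb 1, 1881: 31 days (January has 31).
Feb 1, 1881 → Mar 1, 1881: 28 days (February has 28).
Mar 1, 1881 → Apr 1, 1881: 31 days (March has 31).
Apr 1, 1881 → May 1, 1881: 30 days (April has 30).
May 1, 1881 → Jun 1, 1881: 31 days (May has 31).
Jun 1, 1881 → Jul 1, 1881: 30 days (June has 30).
Jul 1, 1881 → Aug 1, 1881: 31 days (July has 31).
Aug 1, 1881 → Sep 1, 1881: 31 days (August has 31).
Sep 1, 1881 → Oct 1, 1881: 30 days (September has 30).
Oct 1, 1881 → Nov 1, 1881: 31 days (October has 31).
Nov 1, 1881 → Nov 6, 1881: 5 days.
Total: 309 days.
309 mod 7 = 1, so Saturday + 1 = Sunday.

Sunday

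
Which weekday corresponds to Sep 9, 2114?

Sunday

January 1, 2114 is a Monday.
Jan 1, 2114 → Feb 1, 2114: 31 days (January has 31).
Feb 1, 2114 → Mar 1, 2114: 28 days (February has 28).
Mar 1, 2114 → Apr 1, 2114: 31 days (March has 31).
Apr 1, 2114 → May 1, 2114: 30 days (April has 30).
May 1, 2114 → Jun 1, 2114: 31 days (May has 31).
Jun 1, 2114 → Jul 1, 2114: 30 days (June has 30).
Jul 1, 2114 → Aug 1, 2114: 31 days (July has 31).
Aug 1, 2114 → Sep 1, 2114: 31 days (August has 31).
Sep 1, 2114 → Sep 9, 2114: 8 days.
Total: 251 days.
251 mod 7 = 6, so Monday + 6 = Sunday.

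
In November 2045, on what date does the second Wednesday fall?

November 1, 2045 is a Wednesday.
The first Wednesday is therefore November 1 (same day).
The second Wednesday is 1 + 1×7 = November 8.

November 8, 2045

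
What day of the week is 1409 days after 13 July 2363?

First find the weekday of Jul 13, 2363. Doomsday rule: the anchor day for the 2300s is Wednesday. For year 63: 63÷12 = 5 r 3, and 3÷4 = 0, so 5+3+0 = 8.
Wednesday + 8 ≡ Thursday — that's 2363's doomsday.
In July the doomsday date is Jul 11.
Jul 13 is 2 days after Jul 11; 2 mod 7 = 2, so Thursday + 2 = Saturday.
1409 mod 7 = 2, so 1409 days after a Saturday is Saturday + 2 = Monday.

Monday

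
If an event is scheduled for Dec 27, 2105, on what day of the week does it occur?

Sunday

January 1, 2105 is a Thursday.
Jan 1, 2105 → Feb 1, 2105: 31 days (January has 31).
Feb 1, 2105 → Mar 1, 2105: 28 days (February has 28).
Mar 1, 2105 → Apr 1, 2105: 31 days (March has 31).
Apr 1, 2105 → May 1, 2105: 30 days (April has 30).
May 1, 2105 → Jun 1, 2105: 31 days (May has 31).
Jun 1, 2105 → Jul 1, 2105: 30 days (June has 30).
Jul 1, 2105 → Aug 1, 2105: 31 days (July has 31).
Aug 1, 2105 → Sep 1, 2105: 31 days (August has 31).
Sep 1, 2105 → Oct 1, 2105: 30 days (September has 30).
Oct 1, 2105 → Nov 1, 2105: 31 days (October has 31).
Nov 1, 2105 → Dec 1, 2105: 30 days (November has 30).
Dec 1, 2105 → Dec 27, 2105: 26 days.
Total: 360 days.
360 mod 7 = 3, so Thursday + 3 = Sunday.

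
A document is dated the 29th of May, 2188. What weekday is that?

Thursday

Doomsday rule: the anchor day for the 2100s is Sunday. For year 88: 88÷12 = 7 r 4, and 4÷4 = 1, so 7+4+1 = 12.
Sunday + 12 ≡ Friday — that's 2188's doomsday.
In May the doomsday date is May 9.
May 29 is 20 days after May 9; 20 mod 7 = 6, so Friday + 6 = Thursday.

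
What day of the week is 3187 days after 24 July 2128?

Monday

Jul 24, 2128 is a Saturday.
3187 mod 7 = 2, so 3187 days after a Saturday is Saturday + 2 = Monday.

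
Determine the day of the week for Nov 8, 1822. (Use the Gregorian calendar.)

Doomsday rule: the anchor day for the 1800s is Friday. For year 22: 22÷12 = 1 r 10, and 10÷4 = 2, so 1+10+2 = 13.
Friday + 13 ≡ Thursday — that's 1822's doomsday.
In November the doomsday date is Nov 7.
Nov 8 is 1 day after Nov 7; 1 mod 7 = 1, so Thursday + 1 = Friday.

Friday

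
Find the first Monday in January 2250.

January 7, 2250

January 1, 2250 is a Tuesday.
The first Monday is therefore January 7 (6 days later).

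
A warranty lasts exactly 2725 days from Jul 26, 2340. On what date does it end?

+365 (one year) → Jul 26, 2341 (2360 left).
+365 (one year) → Jul 26, 2342 (1995 left).
+365 (one year) → Jul 26, 2343 (1630 left).
+366 (one year; includes Feb 29, 2344) → Jul 26, 2344 (1264 left).
+365 (one year) → Jul 26, 2345 (899 left).
+365 (one year) → Jul 26, 2346 (534 left).
+365 (one year) → Jul 26, 2347 (169 left).
Jul has 31 days: +6 → Aug 1, 2347 (163 left).
Aug has 31 days: +31 → Sep 1, 2347 (132 left).
Sep has 30 days: +30 → Oct 1, 2347 (102 left).
Oct has 31 days: +31 → Nov 1, 2347 (71 left).
Nov has 30 days: +30 → Dec 1, 2347 (41 left).
Dec has 31 days: +31 → Jan 1, 2348 (10 left).
+10 → Jan 11, 2348.

January 11, 2348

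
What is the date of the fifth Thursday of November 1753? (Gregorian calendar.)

November 29, 1753

November 1, 1753 is a Thursday.
The first Thursday is therefore November 1 (same day).
The fifth Thursday is 1 + 4×7 = November 29.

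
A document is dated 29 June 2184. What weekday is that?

Tuesday

Doomsday rule: the anchor day for the 2100s is Sunday. For year 84: 84÷12 = 7 r 0, and 0÷4 = 0, so 7+0+0 = 7.
Sunday + 7 ≡ Sunday — that's 2184's doomsday.
In June the doomsday date is Jun 6.
Jun 29 is 23 days after Jun 6; 23 mod 7 = 2, so Sunday + 2 = Tuesday.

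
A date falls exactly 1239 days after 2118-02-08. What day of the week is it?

Feb 8, 2118 is a Tuesday.
1239 mod 7 = 0, so 1239 days after a Tuesday is Tuesday + 0 = Tuesday.

Tuesday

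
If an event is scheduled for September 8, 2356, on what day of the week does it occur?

Saturday

Doomsday rule: the anchor day for the 2300s is Wednesday. For year 56: 56÷12 = 4 r 8, and 8÷4 = 2, so 4+8+2 = 14.
Wednesday + 14 ≡ Wednesday — that's 2356's doomsday.
In September the doomsday date is Sep 5.
Sep 8 is 3 days after Sep 5; 3 mod 7 = 3, so Wednesday + 3 = Saturday.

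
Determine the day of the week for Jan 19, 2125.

Friday

Doomsday rule: the anchor day for the 2100s is Sunday. For year 25: 25÷12 = 2 r 1, and 1÷4 = 0, so 2+1+0 = 3.
Sunday + 3 ≡ Wednesday — that's 2125's doomsday.
In January the doomsday date is Jan 3 (2125 is not a leap year).
Jan 19 is 16 days after Jan 3; 16 mod 7 = 2, so Wednesday + 2 = Friday.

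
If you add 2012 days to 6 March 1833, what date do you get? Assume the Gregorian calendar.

September 8, 1838

+365 (one year) → Mar 6, 1834 (1647 left).
+365 (one year) → Mar 6, 1835 (1282 left).
+366 (one year; includes Feb 29, 1836) → Mar 6, 1836 (916 left).
+365 (one year) → Mar 6, 1837 (551 left).
+365 (one year) → Mar 6, 1838 (186 left).
Mar has 31 days: +26 → Apr 1, 1838 (160 left).
Apr has 30 days: +30 → May 1, 1838 (130 left).
May has 31 days: +31 → Jun 1, 1838 (99 left).
Jun has 30 days: +30 → Jul 1, 1838 (69 left).
Jul has 31 days: +31 → Aug 1, 1838 (38 left).
Aug has 31 days: +31 → Sep 1, 1838 (7 left).
+7 → Sep 8, 1838.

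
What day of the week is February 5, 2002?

Tuesday

Doomsday rule: the anchor day for the 2000s is Tuesday. For year 02: 2÷12 = 0 r 2, and 2÷4 = 0, so 0+2+0 = 2.
Tuesday + 2 ≡ Thursday — that's 2002's doomsday.
In February the doomsday date is Feb 28 (2002 is not a leap year).
Feb 5 is 23 days before Feb 28; 23 mod 7 = 2, so Thursday − 2 = Tuesday.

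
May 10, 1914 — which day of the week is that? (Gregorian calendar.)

Doomsday rule: the anchor day for the 1900s is Wednesday. For year 14: 14÷12 = 1 r 2, and 2÷4 = 0, so 1+2+0 = 3.
Wednesday + 3 ≡ Saturday — that's 1914's doomsday.
In May the doomsday date is May 9.
May 10 is 1 day after May 9; 1 mod 7 = 1, so Saturday + 1 = Sunday.

Sunday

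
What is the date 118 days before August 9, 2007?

−9 → Jul 31, 2007 (end of Jul, 31 days; 109 left).
−31 → Jun 30, 2007 (end of Jun, 30 days; 78 left).
−30 → May 31, 2007 (end of May, 31 days; 48 left).
−31 → Apr 30, 2007 (end of Apr, 30 days; 17 left).
−17 → Apr 13, 2007.

April 13, 2007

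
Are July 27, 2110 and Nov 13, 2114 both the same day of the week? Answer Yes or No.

No

From Jul 27, 2110 to Nov 13, 2114 is 1570 days.
1570 mod 7 = 2, so they are different weekdays.
(Jul 27, 2110 is a Sunday; Nov 13, 2114 is a Tuesday.)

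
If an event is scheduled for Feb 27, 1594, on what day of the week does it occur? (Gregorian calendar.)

Doomsday rule: the anchor day for the 1500s is Wednesday. For year 94: 94÷12 = 7 r 10, and 10÷4 = 2, so 7+10+2 = 19.
Wednesday + 19 ≡ Monday — that's 1594's doomsday.
In February the doomsday date is Feb 28 (1594 is not a leap year).
Feb 27 is 1 day before Feb 28; 1 mod 7 = 1, so Monday − 1 = Sunday.

Sunday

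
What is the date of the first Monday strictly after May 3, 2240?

May 3, 2240 is a Sunday.
From Sunday to the next Monday is 1 day.
May 3, 2240 + 1 = May 4, 2240.

May 4, 2240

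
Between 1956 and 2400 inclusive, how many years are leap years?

Multiples of 4 in [1956,2400]: 112.
Of those, multiples of 100: 5 (not leap unless ÷400).
Multiples of 400: 2.
Leap years = 112 − 5 + 2 = 109.

109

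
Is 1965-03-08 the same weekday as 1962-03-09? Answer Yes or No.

From Mar 9, 1962 to Mar 8, 1965 is 1095 days.
1095 mod 7 = 3, so they are different weekdays.
(Mar 9, 1962 is a Friday; Mar 8, 1965 is a Monday.)

No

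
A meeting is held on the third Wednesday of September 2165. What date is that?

September 1, 2165 is a Sunday.
The first Wednesday is therefore September 4 (3 days later).
The third Wednesday is 4 + 2×7 = September 18.

September 18, 2165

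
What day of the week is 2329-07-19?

Doomsday rule: the anchor day for the 2300s is Wednesday. For year 29: 29÷12 = 2 r 5, and 5÷4 = 1, so 2+5+1 = 8.
Wednesday + 8 ≡ Thursday — that's 2329's doomsday.
In July the doomsday date is Jul 11.
Jul 19 is 8 days after Jul 11; 8 mod 7 = 1, so Thursday + 1 = Friday.

Friday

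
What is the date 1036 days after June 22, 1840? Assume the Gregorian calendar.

April 24, 1843

+365 (one year) → Jun 22, 1841 (671 left).
+365 (one year) → Jun 22, 1842 (306 left).
Jun has 30 days: +9 → Jul 1, 1842 (297 left).
Jul has 31 days: +31 → Aug 1, 1842 (266 left).
Aug has 31 days: +31 → Sep 1, 1842 (235 left).
Sep has 30 days: +30 → Oct 1, 1842 (205 left).
Oct has 31 days: +31 → Nov 1, 1842 (174 left).
Nov has 30 days: +30 → Dec 1, 1842 (144 left).
Dec has 31 days: +31 → Jan 1, 1843 (113 left).
Jan has 31 days: +31 → Feb 1, 1843 (82 left).
Feb has 28 days: +28 → Mar 1, 1843 (54 left).
Mar has 31 days: +31 → Apr 1, 1843 (23 left).
+23 → Apr 24, 1843.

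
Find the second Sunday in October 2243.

October 1, 2243 is a Sunday.
The first Sunday is therefore October 1 (same day).
The second Sunday is 1 + 1×7 = October 8.

October 8, 2243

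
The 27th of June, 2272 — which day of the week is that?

Doomsday rule: the anchor day for the 2200s is Friday. For year 72: 72÷12 = 6 r 0, and 0÷4 = 0, so 6+0+0 = 6.
Friday + 6 ≡ Thursday — that's 2272's doomsday.
In June the doomsday date is Jun 6.
Jun 27 is 21 days after Jun 6; 21 mod 7 = 0, so Thursday + 0 = Thursday.

Thursday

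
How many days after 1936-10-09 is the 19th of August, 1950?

5062

Oct 9, 1936 → Oct 9, 1937: 365 days.
Oct 9, 1937 → Oct 9, 1938: 365 days.
Oct 9, 1938 → Oct 9, 1939: 365 days.
Oct 9, 1939 → Oct 9, 1940: 366 days (Feb 29, 1940 is in that span).
Oct 9, 1940 → Oct 9, 1941: 365 days.
Oct 9, 1941 → Oct 9, 1942: 365 days.
Oct 9, 1942 → Oct 9, 1943: 365 days.
Oct 9, 1943 → Oct 9, 1944: 366 days (Feb 29, 1944 is in that span).
Oct 9, 1944 → Oct 9, 1945: 365 days.
Oct 9, 1945 → Oct 9, 1946: 365 days.
Oct 9, 1946 → Oct 9, 1947: 365 days.
Oct 9, 1947 → Oct 9, 1948: 366 days (Feb 29, 1948 is in that span).
Oct 9, 1948 → Oct 9, 1949: 365 days.
Oct 9, 1949 → Nov 9, 1949: 31 days (October has 31).
Nov 9, 1949 → Dec 9, 1949: 30 days (November has 30).
Dec 9, 1949 → Jan 9, 1950: 31 days (December has 31).
Jan 9, 1950 → Feb 9, 1950: 31 days (January has 31).
Feb 9, 1950 → Mar 9, 1950: 28 days (February has 28).
Mar 9, 1950 → Apr 9, 1950: 31 days (March has 31).
Apr 9, 1950 → May 9, 1950: 30 days (April has 30).
May 9, 1950 → Jun 9, 1950: 31 days (May has 31).
Jun 9, 1950 → Jul 9, 1950: 30 days (June has 30).
Jul 9, 1950 → Aug 9, 1950: 31 days (July has 31).
Aug 9, 1950 → Aug 19, 1950: 10 days.
Total: 5062 days.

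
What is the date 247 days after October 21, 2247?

Oct has 31 days: +11 → Nov 1, 2247 (236 left).
Nov has 30 days: +30 → Dec 1, 2247 (206 left).
Dec has 31 days: +31 → Jan 1, 2248 (175 left).
Jan has 31 days: +31 → Feb 1, 2248 (144 left).
Feb has 29 days: +29 → Mar 1, 2248 (115 left).
Mar has 31 days: +31 → Apr 1, 2248 (84 left).
Apr has 30 days: +30 → May 1, 2248 (54 left).
May has 31 days: +31 → Jun 1, 2248 (23 left).
+23 → Jun 24, 2248.

June 24, 2248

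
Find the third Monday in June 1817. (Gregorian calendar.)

June 1, 1817 is a Sunday.
The first Monday is therefore June 2 (1 days later).
The third Monday is 2 + 2×7 = June 16.

June 16, 1817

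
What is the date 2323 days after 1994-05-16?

September 24, 2000

+365 (one year) → May 16, 1995 (1958 left).
+366 (one year; includes Feb 29, 1996) → May 16, 1996 (1592 left).
+365 (one year) → May 16, 1997 (1227 left).
+365 (one year) → May 16, 1998 (862 left).
+365 (one year) → May 16, 1999 (497 left).
+366 (one year; includes Feb 29, 2000) → May 16, 2000 (131 left).
May has 31 days: +16 → Jun 1, 2000 (115 left).
Jun has 30 days: +30 → Jul 1, 2000 (85 left).
Jul has 31 days: +31 → Aug 1, 2000 (54 left).
Aug has 31 days: +31 → Sep 1, 2000 (23 left).
+23 → Sep 24, 2000.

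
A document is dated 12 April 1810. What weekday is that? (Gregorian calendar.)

January 1, 1810 is a Monday.
Jan 1, 1810 → Feb 1, 1810: 31 days (January has 31).
Feb 1, 1810 → Mar 1, 1810: 28 days (February has 28).
Mar 1, 1810 → Apr 1, 1810: 31 days (March has 31).
Apr 1, 1810 → Apr 12, 1810: 11 days.
Total: 101 days.
101 mod 7 = 3, so Monday + 3 = Thursday.

Thursday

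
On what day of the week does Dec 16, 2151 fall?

Thursday

Doomsday rule: the anchor day for the 2100s is Sunday. For year 51: 51÷12 = 4 r 3, and 3÷4 = 0, so 4+3+0 = 7.
Sunday + 7 ≡ Sunday — that's 2151's doomsday.
In December the doomsday date is Dec 12.
Dec 16 is 4 days after Dec 12; 4 mod 7 = 4, so Sunday + 4 = Thursday.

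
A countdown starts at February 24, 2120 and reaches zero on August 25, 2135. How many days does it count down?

Feb 24, 2120 → Feb 24, 2121: 366 days (Feb 29, 2120 is in that span).
Feb 24, 2121 → Feb 24, 2122: 365 days.
Feb 24, 2122 → Feb 24, 2123: 365 days.
Feb 24, 2123 → Feb 24, 2124: 365 days.
Feb 24, 2124 → Feb 24, 2125: 366 days (Feb 29, 2124 is in that span).
Feb 24, 2125 → Feb 24, 2126: 365 days.
Feb 24, 2126 → Feb 24, 2127: 365 days.
Feb 24, 2127 → Feb 24, 2128: 365 days.
Feb 24, 2128 → Feb 24, 2129: 366 days (Feb 29, 2128 is in that span).
Feb 24, 2129 → Feb 24, 2130: 365 days.
Feb 24, 2130 → Feb 24, 2131: 365 days.
Feb 24, 2131 → Feb 24, 2132: 365 days.
Feb 24, 2132 → Feb 24, 2133: 366 days (Feb 29, 2132 is in that span).
Feb 24, 2133 → Feb 24, 2134: 365 days.
Feb 24, 2134 → Feb 24, 2135: 365 days.
Feb 24, 2135 → Mar 24, 2135: 28 days (February has 28).
Mar 24, 2135 → Apr 24, 2135: 31 days (March has 31).
Apr 24, 2135 → May 24, 2135: 30 days (April has 30).
May 24, 2135 → Jun 24, 2135: 31 days (May has 31).
Jun 24, 2135 → Jul 24, 2135: 30 days (June has 30).
Jul 24, 2135 → Aug 24, 2135: 31 days (July has 31).
Aug 24, 2135 → Aug 25, 2135: 1 days.
Total: 5661 days.

5661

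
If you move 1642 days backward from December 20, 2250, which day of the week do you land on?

First find the weekday of Dec 20, 2250. Doomsday rule: the anchor day for the 2200s is Friday. For year 50: 50÷12 = 4 r 2, and 2÷4 = 0, so 4+2+0 = 6.
Friday + 6 ≡ Thursday — that's 2250's doomsday.
In December the doomsday date is Dec 12.
Dec 20 is 8 days after Dec 12; 8 mod 7 = 1, so Thursday + 1 = Friday.
1642 mod 7 = 4, so 1642 days before a Friday is Friday − 4 = Monday.

Monday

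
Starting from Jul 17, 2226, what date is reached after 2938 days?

+365 (one year) → Jul 17, 2227 (2573 left).
+366 (one year; includes Feb 29, 2228) → Jul 17, 2228 (2207 left).
+365 (one year) → Jul 17, 2229 (1842 left).
+365 (one year) → Jul 17, 2230 (1477 left).
+365 (one year) → Jul 17, 2231 (1112 left).
+366 (one year; includes Feb 29, 2232) → Jul 17, 2232 (746 left).
+365 (one year) → Jul 17, 2233 (381 left).
Jul has 31 days: +15 → Aug 1, 2233 (366 left).
Aug has 31 days: +31 → Sep 1, 2233 (335 left).
Sep has 30 days: +30 → Oct 1, 2233 (305 left).
Oct has 31 days: +31 → Nov 1, 2233 (274 left).
Nov has 30 days: +30 → Dec 1, 2233 (244 left).
Dec has 31 days: +31 → Jan 1, 2234 (213 left).
Jan has 31 days: +31 → Feb 1, 2234 (182 left).
Feb has 28 days: +28 → Mar 1, 2234 (154 left).
Mar has 31 days: +31 → Apr 1, 2234 (123 left).
Apr has 30 days: +30 → May 1, 2234 (93 left).
May has 31 days: +31 → Jun 1, 2234 (62 left).
Jun has 30 days: +30 → Jul 1, 2234 (32 left).
Jul has 31 days: +31 → Aug 1, 2234 (1 left).
+1 → Aug 2, 2234.

August 2, 2234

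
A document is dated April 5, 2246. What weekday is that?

January 1, 2246 is a Thursday.
Jan 1, 2246 → Feb 1, 2246: 31 days (January has 31).
Feb 1, 2246 → Mar 1, 2246: 28 days (February has 28).
Mar 1, 2246 → Apr 1, 2246: 31 days (March has 31).
Apr 1, 2246 → Apr 5, 2246: 4 days.
Total: 94 days.
94 mod 7 = 3, so Thursday + 3 = Sunday.

Sunday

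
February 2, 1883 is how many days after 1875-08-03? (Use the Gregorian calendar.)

2740

Aug 3, 1875 → Aug 3, 1876: 366 days (Feb 29, 1876 is in that span).
Aug 3, 1876 → Aug 3, 1877: 365 days.
Aug 3, 1877 → Aug 3, 1878: 365 days.
Aug 3, 1878 → Aug 3, 1879: 365 days.
Aug 3, 1879 → Aug 3, 1880: 366 days (Feb 29, 1880 is in that span).
Aug 3, 1880 → Aug 3, 1881: 365 days.
Aug 3, 1881 → Aug 3, 1882: 365 days.
Aug 3, 1882 → Sep 3, 1882: 31 days (August has 31).
Sep 3, 1882 → Oct 3, 1882: 30 days (September has 30).
Oct 3, 1882 → Nov 3, 1882: 31 days (October has 31).
Nov 3, 1882 → Dec 3, 1882: 30 days (November has 30).
Dec 3, 1882 → Jan 3, 1883: 31 days (December has 31).
Jan 3, 1883 → Feb 2, 1883: 30 days.
Total: 2740 days.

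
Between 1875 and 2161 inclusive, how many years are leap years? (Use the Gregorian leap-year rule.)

Multiples of 4 in [1875,2161]: 72.
Of those, multiples of 100: 3 (not leap unless ÷400).
Multiples of 400: 1.
Leap years = 72 − 3 + 1 = 70.

70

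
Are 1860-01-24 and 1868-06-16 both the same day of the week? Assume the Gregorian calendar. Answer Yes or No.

Yes

From Jan 24, 1860 to Jun 16, 1868 is 3066 days.
3066 mod 7 = 0, so they are the same weekday.
(Jan 24, 1860 is a Tuesday; Jun 16, 1868 is a Tuesday.)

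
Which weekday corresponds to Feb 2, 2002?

Saturday

Doomsday rule: the anchor day for the 2000s is Tuesday. For year 02: 2÷12 = 0 r 2, and 2÷4 = 0, so 0+2+0 = 2.
Tuesday + 2 ≡ Thursday — that's 2002's doomsday.
In February the doomsday date is Feb 28 (2002 is not a leap year).
Feb 2 is 26 days before Feb 28; 26 mod 7 = 5, so Thursday − 5 = Saturday.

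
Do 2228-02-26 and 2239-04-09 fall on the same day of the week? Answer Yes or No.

From Feb 26, 2228 to Apr 9, 2239 is 4060 days.
4060 mod 7 = 0, so they are the same weekday.
(Feb 26, 2228 is a Tuesday; Apr 9, 2239 is a Tuesday.)

Yes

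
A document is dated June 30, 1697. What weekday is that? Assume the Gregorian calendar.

Doomsday rule: the anchor day for the 1600s is Tuesday. For year 97: 97÷12 = 8 r 1, and 1÷4 = 0, so 8+1+0 = 9.
Tuesday + 9 ≡ Thursday — that's 1697's doomsday.
In June the doomsday date is Jun 6.
Jun 30 is 24 days after Jun 6; 24 mod 7 = 3, so Thursday + 3 = Sunday.

Sunday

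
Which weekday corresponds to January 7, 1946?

January 1, 1946 is a Tuesday.
Jan 1, 1946 → Jan 7, 1946: 6 days.
Total: 6 days.
6 mod 7 = 6, so Tuesday + 6 = Monday.

Monday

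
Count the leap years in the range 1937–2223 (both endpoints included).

Multiples of 4 in [1937,2223]: 71.
Of those, multiples of 100: 3 (not leap unless ÷400).
Multiples of 400: 1.
Leap years = 71 − 3 + 1 = 69.

69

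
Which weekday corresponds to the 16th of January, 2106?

Doomsday rule: the anchor day for the 2100s is Sunday. For year 06: 6÷12 = 0 r 6, and 6÷4 = 1, so 0+6+1 = 7.
Sunday + 7 ≡ Sunday — that's 2106's doomsday.
In January the doomsday date is Jan 3 (2106 is not a leap year).
Jan 16 is 13 days after Jan 3; 13 mod 7 = 6, so Sunday + 6 = Saturday.

Saturday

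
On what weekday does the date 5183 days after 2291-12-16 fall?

First find the weekday of Dec 16, 2291. Doomsday rule: the anchor day for the 2200s is Friday. For year 91: 91÷12 = 7 r 7, and 7÷4 = 1, so 7+7+1 = 15.
Friday + 15 ≡ Saturday — that's 2291's doomsday.
In December the doomsday date is Dec 12.
Dec 16 is 4 days after Dec 12; 4 mod 7 = 4, so Saturday + 4 = Wednesday.
5183 mod 7 = 3, so 5183 days after a Wednesday is Wednesday + 3 = Saturday.

Saturday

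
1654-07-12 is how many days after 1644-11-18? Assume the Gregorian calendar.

3523

Nov 18, 1644 → Nov 18, 1645: 365 days.
Nov 18, 1645 → Nov 18, 1646: 365 days.
Nov 18, 1646 → Nov 18, 1647: 365 days.
Nov 18, 1647 → Nov 18, 1648: 366 days (Feb 29, 1648 is in that span).
Nov 18, 1648 → Nov 18, 1649: 365 days.
Nov 18, 1649 → Nov 18, 1650: 365 days.
Nov 18, 1650 → Nov 18, 1651: 365 days.
Nov 18, 1651 → Nov 18, 1652: 366 days (Feb 29, 1652 is in that span).
Nov 18, 1652 → Nov 18, 1653: 365 days.
Nov 18, 1653 → Dec 18, 1653: 30 days (November has 30).
Dec 18, 1653 → Jan 18, 1654: 31 days (December has 31).
Jan 18, 1654 → Feb 18, 1654: 31 days (January has 31).
Feb 18, 1654 → Mar 18, 1654: 28 days (February has 28).
Mar 18, 1654 → Apr 18, 1654: 31 days (March has 31).
Apr 18, 1654 → May 18, 1654: 30 days (April has 30).
May 18, 1654 → Jun 18, 1654: 31 days (May has 31).
Jun 18, 1654 → Jul 12, 1654: 24 days.
Total: 3523 days.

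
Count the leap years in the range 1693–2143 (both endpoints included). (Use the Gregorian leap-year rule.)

108

Multiples of 4 in [1693,2143]: 112.
Of those, multiples of 100: 5 (not leap unless ÷400).
Multiples of 400: 1.
Leap years = 112 − 5 + 1 = 108.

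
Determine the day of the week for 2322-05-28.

Doomsday rule: the anchor day for the 2300s is Wednesday. For year 22: 22÷12 = 1 r 10, and 10÷4 = 2, so 1+10+2 = 13.
Wednesday + 13 ≡ Tuesday — that's 2322's doomsday.
In May the doomsday date is May 9.
May 28 is 19 days after May 9; 19 mod 7 = 5, so Tuesday + 5 = Sunday.

Sunday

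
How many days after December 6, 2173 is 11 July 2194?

Dec 6, 2173 → Dec 6, 2174: 365 days.
Dec 6, 2174 → Dec 6, 2175: 365 days.
Dec 6, 2175 → Dec 6, 2176: 366 days (Feb 29, 2176 is in that span).
Dec 6, 2176 → Dec 6, 2177: 365 days.
Dec 6, 2177 → Dec 6, 2178: 365 days.
Dec 6, 2178 → Dec 6, 2179: 365 days.
Dec 6, 2179 → Dec 6, 2180: 366 days (Feb 29, 2180 is in that span).
Dec 6, 2180 → Dec 6, 2181: 365 days.
Dec 6, 2181 → Dec 6, 2182: 365 days.
Dec 6, 2182 → Dec 6, 2183: 365 days.
Dec 6, 2183 → Dec 6, 2184: 366 days (Feb 29, 2184 is in that span).
Dec 6, 2184 → Dec 6, 2185: 365 days.
Dec 6, 2185 → Dec 6, 2186: 365 days.
Dec 6, 2186 → Dec 6, 2187: 365 days.
Dec 6, 2187 → Dec 6, 2188: 366 days (Feb 29, 2188 is in that span).
Dec 6, 2188 → Dec 6, 2189: 365 days.
Dec 6, 2189 → Dec 6, 2190: 365 days.
Dec 6, 2190 → Dec 6, 2191: 365 days.
Dec 6, 2191 → Dec 6, 2192: 366 days (Feb 29, 2192 is in that span).
Dec 6, 2192 → Dec 6, 2193: 365 days.
Dec 6, 2193 → Jan 6, 2194: 31 days (December has 31).
Jan 6, 2194 → Feb 6, 2194: 31 days (January has 31).
Feb 6, 2194 → Mar 6, 2194: 28 days (February has 28).
Mar 6, 2194 → Apr 6, 2194: 31 days (March has 31).
Apr 6, 2194 → May 6, 2194: 30 days (April has 30).
May 6, 2194 → Jun 6, 2194: 31 days (May has 31).
Jun 6, 2194 → Jul 6, 2194: 30 days (June has 30).
Jul 6, 2194 → Jul 11, 2194: 5 days.
Total: 7522 days.

7522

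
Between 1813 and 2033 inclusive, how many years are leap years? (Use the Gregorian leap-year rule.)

54

Multiples of 4 in [1813,2033]: 55.
Of those, multiples of 100: 2 (not leap unless ÷400).
Multiples of 400: 1.
Leap years = 55 − 2 + 1 = 54.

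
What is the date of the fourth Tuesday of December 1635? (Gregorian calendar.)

December 25, 1635

December 1, 1635 is a Saturday.
The first Tuesday is therefore December 4 (3 days later).
The fourth Tuesday is 4 + 3×7 = December 25.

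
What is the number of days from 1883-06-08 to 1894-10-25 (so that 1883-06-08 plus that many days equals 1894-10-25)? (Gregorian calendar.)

Jun 8, 1883 → Jun 8, 1884: 366 days (Feb 29, 1884 is in that span).
Jun 8, 1884 → Jun 8, 1885: 365 days.
Jun 8, 1885 → Jun 8, 1886: 365 days.
Jun 8, 1886 → Jun 8, 1887: 365 days.
Jun 8, 1887 → Jun 8, 1888: 366 days (Feb 29, 1888 is in that span).
Jun 8, 1888 → Jun 8, 1889: 365 days.
Jun 8, 1889 → Jun 8, 1890: 365 days.
Jun 8, 1890 → Jun 8, 1891: 365 days.
Jun 8, 1891 → Jun 8, 1892: 366 days (Feb 29, 1892 is in that span).
Jun 8, 1892 → Jun 8, 1893: 365 days.
Jun 8, 1893 → Jun 8, 1894: 365 days.
Jun 8, 1894 → Jul 8, 1894: 30 days (June has 30).
Jul 8, 1894 → Aug 8, 1894: 31 days (July has 31).
Aug 8, 1894 → Sep 8, 1894: 31 days (August has 31).
Sep 8, 1894 → Oct 8, 1894: 30 days (September has 30).
Oct 8, 1894 → Oct 25, 1894: 17 days.
Total: 4157 days.

4157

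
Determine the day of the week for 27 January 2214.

Thursday

Doomsday rule: the anchor day for the 2200s is Friday. For year 14: 14÷12 = 1 r 2, and 2÷4 = 0, so 1+2+0 = 3.
Friday + 3 ≡ Monday — that's 2214's doomsday.
In January the doomsday date is Jan 3 (2214 is not a leap year).
Jan 27 is 24 days after Jan 3; 24 mod 7 = 3, so Monday + 3 = Thursday.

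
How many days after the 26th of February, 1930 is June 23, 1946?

5961

Feb 26, 1930 → Feb 26, 1931: 365 days.
Feb 26, 1931 → Feb 26, 1932: 365 days.
Feb 26, 1932 → Feb 26, 1933: 366 days (Feb 29, 1932 is in that span).
Feb 26, 1933 → Feb 26, 1934: 365 days.
Feb 26, 1934 → Feb 26, 1935: 365 days.
Feb 26, 1935 → Feb 26, 1936: 365 days.
Feb 26, 1936 → Feb 26, 1937: 366 days (Feb 29, 1936 is in that span).
Feb 26, 1937 → Feb 26, 1938: 365 days.
Feb 26, 1938 → Feb 26, 1939: 365 days.
Feb 26, 1939 → Feb 26, 1940: 365 days.
Feb 26, 1940 → Feb 26, 1941: 366 days (Feb 29, 1940 is in that span).
Feb 26, 1941 → Feb 26, 1942: 365 days.
Feb 26, 1942 → Feb 26, 1943: 365 days.
Feb 26, 1943 → Feb 26, 1944: 365 days.
Feb 26, 1944 → Feb 26, 1945: 366 days (Feb 29, 1944 is in that span).
Feb 26, 1945 → Feb 26, 1946: 365 days.
Feb 26, 1946 → Mar 26, 1946: 28 days (February has 28).
Mar 26, 1946 → Apr 26, 1946: 31 days (March has 31).
Apr 26, 1946 → May 26, 1946: 30 days (April has 30).
May 26, 1946 → Jun 23, 1946: 28 days.
Total: 5961 days.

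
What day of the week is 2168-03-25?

Doomsday rule: the anchor day for the 2100s is Sunday. For year 68: 68÷12 = 5 r 8, and 8÷4 = 2, so 5+8+2 = 15.
Sunday + 15 ≡ Monday — that's 2168's doomsday.
In March the doomsday date is Mar 14.
Mar 25 is 11 days after Mar 14; 11 mod 7 = 4, so Monday + 4 = Friday.

Friday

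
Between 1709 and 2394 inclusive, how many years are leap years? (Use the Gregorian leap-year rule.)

Multiples of 4 in [1709,2394]: 171.
Of those, multiples of 100: 6 (not leap unless ÷400).
Multiples of 400: 1.
Leap years = 171 − 6 + 1 = 166.

166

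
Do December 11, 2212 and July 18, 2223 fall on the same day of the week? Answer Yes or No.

From Dec 11, 2212 to Jul 18, 2223 is 3871 days.
3871 mod 7 = 0, so they are the same weekday.
(Dec 11, 2212 is a Friday; Jul 18, 2223 is a Friday.)

Yes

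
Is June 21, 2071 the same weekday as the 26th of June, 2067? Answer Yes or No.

Yes

From Jun 26, 2067 to Jun 21, 2071 is 1456 days.
1456 mod 7 = 0, so they are the same weekday.
(Jun 26, 2067 is a Sunday; Jun 21, 2071 is a Sunday.)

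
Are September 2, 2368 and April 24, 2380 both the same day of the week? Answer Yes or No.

No

From Sep 2, 2368 to Apr 24, 2380 is 4252 days.
4252 mod 7 = 3, so they are different weekdays.
(Sep 2, 2368 is a Monday; Apr 24, 2380 is a Thursday.)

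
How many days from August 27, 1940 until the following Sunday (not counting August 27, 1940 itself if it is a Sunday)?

Aug 27, 1940 is a Tuesday.
From Tuesday to the next Sunday is 5 days.

5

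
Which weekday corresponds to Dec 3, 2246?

Doomsday rule: the anchor day for the 2200s is Friday. For year 46: 46÷12 = 3 r 10, and 10÷4 = 2, so 3+10+2 = 15.
Friday + 15 ≡ Saturday — that's 2246's doomsday.
In December the doomsday date is Dec 12.
Dec 3 is 9 days before Dec 12; 9 mod 7 = 2, so Saturday − 2 = Thursday.

Thursday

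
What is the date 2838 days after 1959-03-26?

January 1, 1967

+366 (one year; includes Feb 29, 1960) → Mar 26, 1960 (2472 left).
+365 (one year) → Mar 26, 1961 (2107 left).
+365 (one year) → Mar 26, 1962 (1742 left).
+365 (one year) → Mar 26, 1963 (1377 left).
+366 (one year; includes Feb 29, 1964) → Mar 26, 1964 (1011 left).
+365 (one year) → Mar 26, 1965 (646 left).
+365 (one year) → Mar 26, 1966 (281 left).
Mar has 31 days: +6 → Apr 1, 1966 (275 left).
Apr has 30 days: +30 → May 1, 1966 (245 left).
May has 31 days: +31 → Jun 1, 1966 (214 left).
Jun has 30 days: +30 → Jul 1, 1966 (184 left).
Jul has 31 days: +31 → Aug 1, 1966 (153 left).
Aug has 31 days: +31 → Sep 1, 1966 (122 left).
Sep has 30 days: +30 → Oct 1, 1966 (92 left).
Oct has 31 days: +31 → Nov 1, 1966 (61 left).
Nov has 30 days: +30 → Dec 1, 1966 (31 left).
Dec has 31 days: +31 → Jan 1, 1967 (0 left).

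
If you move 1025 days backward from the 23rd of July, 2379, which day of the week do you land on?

First find the weekday of Jul 23, 2379. Doomsday rule: the anchor day for the 2300s is Wednesday. For year 79: 79÷12 = 6 r 7, and 7÷4 = 1, so 6+7+1 = 14.
Wednesday + 14 ≡ Wednesday — that's 2379's doomsday.
In July the doomsday date is Jul 11.
Jul 23 is 12 days after Jul 11; 12 mod 7 = 5, so Wednesday + 5 = Monday.
1025 mod 7 = 3, so 1025 days before a Monday is Monday − 3 = Friday.

Friday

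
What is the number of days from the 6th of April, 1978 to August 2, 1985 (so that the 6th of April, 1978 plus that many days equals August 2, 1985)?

Apr 6, 1978 → Apr 6, 1979: 365 days.
Apr 6, 1979 → Apr 6, 1980: 366 days (Feb 29, 1980 is in that span).
Apr 6, 1980 → Apr 6, 1981: 365 days.
Apr 6, 1981 → Apr 6, 1982: 365 days.
Apr 6, 1982 → Apr 6, 1983: 365 days.
Apr 6, 1983 → Apr 6, 1984: 366 days (Feb 29, 1984 is in that span).
Apr 6, 1984 → Apr 6, 1985: 365 days.
Apr 6, 1985 → May 6, 1985: 30 days (April has 30).
May 6, 1985 → Jun 6, 1985: 31 days (May has 31).
Jun 6, 1985 → Jul 6, 1985: 30 days (June has 30).
Jul 6, 1985 → Aug 2, 1985: 27 days.
Total: 2675 days.

2675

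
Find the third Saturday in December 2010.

December 1, 2010 is a Wednesday.
The first Saturday is therefore December 4 (3 days later).
The third Saturday is 4 + 2×7 = December 18.

December 18, 2010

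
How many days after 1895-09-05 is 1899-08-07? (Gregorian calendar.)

1432

Sep 5, 1895 → Sep 5, 1896: 366 days (Feb 29, 1896 is in that span).
Sep 5, 1896 → Sep 5, 1897: 365 days.
Sep 5, 1897 → Sep 5, 1898: 365 days.
Sep 5, 1898 → Oct 5, 1898: 30 days (September has 30).
Oct 5, 1898 → Nov 5, 1898: 31 days (October has 31).
Nov 5, 1898 → Dec 5, 1898: 30 days (November has 30).
Dec 5, 1898 → Jan 5, 1899: 31 days (December has 31).
Jan 5, 1899 → Feb 5, 1899: 31 days (January has 31).
Feb 5, 1899 → Mar 5, 1899: 28 days (February has 28).
Mar 5, 1899 → Apr 5, 1899: 31 days (March has 31).
Apr 5, 1899 → May 5, 1899: 30 days (April has 30).
May 5, 1899 → Jun 5, 1899: 31 days (May has 31).
Jun 5, 1899 → Jul 5, 1899: 30 days (June has 30).
Jul 5, 1899 → Aug 5, 1899: 31 days (July has 31).
Aug 5, 1899 → Aug 7, 1899: 2 days.
Total: 1432 days.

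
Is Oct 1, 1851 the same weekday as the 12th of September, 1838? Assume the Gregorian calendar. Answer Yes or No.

From Sep 12, 1838 to Oct 1, 1851 is 4767 days.
4767 mod 7 = 0, so they are the same weekday.
(Sep 12, 1838 is a Wednesday; Oct 1, 1851 is a Wednesday.)

Yes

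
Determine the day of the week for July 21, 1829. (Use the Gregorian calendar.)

Tuesday

Doomsday rule: the anchor day for the 1800s is Friday. For year 29: 29÷12 = 2 r 5, and 5÷4 = 1, so 2+5+1 = 8.
Friday + 8 ≡ Saturday — that's 1829's doomsday.
In July the doomsday date is Jul 11.
Jul 21 is 10 days after Jul 11; 10 mod 7 = 3, so Saturday + 3 = Tuesday.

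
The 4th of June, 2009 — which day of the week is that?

Thursday

Doomsday rule: the anchor day for the 2000s is Tuesday. For year 09: 9÷12 = 0 r 9, and 9÷4 = 2, so 0+9+2 = 11.
Tuesday + 11 ≡ Saturday — that's 2009's doomsday.
In June the doomsday date is Jun 6.
Jun 4 is 2 days before Jun 6; 2 mod 7 = 2, so Saturday − 2 = Thursday.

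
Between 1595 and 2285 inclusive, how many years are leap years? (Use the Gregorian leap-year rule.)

Multiples of 4 in [1595,2285]: 173.
Of those, multiples of 100: 7 (not leap unless ÷400).
Multiples of 400: 2.
Leap years = 173 − 7 + 2 = 168.

168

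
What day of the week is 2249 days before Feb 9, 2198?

Wednesday

Feb 9, 2198 is a Friday.
2249 mod 7 = 2, so 2249 days before a Friday is Friday − 2 = Wednesday.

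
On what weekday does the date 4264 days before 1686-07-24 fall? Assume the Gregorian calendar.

Tuesday

First find the weekday of Jul 24, 1686. Doomsday rule: the anchor day for the 1600s is Tuesday. For year 86: 86÷12 = 7 r 2, and 2÷4 = 0, so 7+2+0 = 9.
Tuesday + 9 ≡ Thursday — that's 1686's doomsday.
In July the doomsday date is Jul 11.
Jul 24 is 13 days after Jul 11; 13 mod 7 = 6, so Thursday + 6 = Wednesday.
4264 mod 7 = 1, so 4264 days before a Wednesday is Wednesday − 1 = Tuesday.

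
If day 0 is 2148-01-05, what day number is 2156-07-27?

3126

Jan 5, 2148 → Jan 5, 2149: 366 days (Feb 29, 2148 is in that span).
Jan 5, 2149 → Jan 5, 2150: 365 days.
Jan 5, 2150 → Jan 5, 2151: 365 days.
Jan 5, 2151 → Jan 5, 2152: 365 days.
Jan 5, 2152 → Jan 5, 2153: 366 days (Feb 29, 2152 is in that span).
Jan 5, 2153 → Jan 5, 2154: 365 days.
Jan 5, 2154 → Jan 5, 2155: 365 days.
Jan 5, 2155 → Jan 5, 2156: 365 days.
Jan 5, 2156 → Feb 5, 2156: 31 days (January has 31).
Feb 5, 2156 → Mar 5, 2156: 29 days (February has 29).
Mar 5, 2156 → Apr 5, 2156: 31 days (March has 31).
Apr 5, 2156 → May 5, 2156: 30 days (April has 30).
May 5, 2156 → Jun 5, 2156: 31 days (May has 31).
Jun 5, 2156 → Jul 5, 2156: 30 days (June has 30).
Jul 5, 2156 → Jul 27, 2156: 22 days.
Total: 3126 days.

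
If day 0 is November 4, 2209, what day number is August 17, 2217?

2843

Nov 4, 2209 → Nov 4, 2210: 365 days.
Nov 4, 2210 → Nov 4, 2211: 365 days.
Nov 4, 2211 → Nov 4, 2212: 366 days (Feb 29, 2212 is in that span).
Nov 4, 2212 → Nov 4, 2213: 365 days.
Nov 4, 2213 → Nov 4, 2214: 365 days.
Nov 4, 2214 → Nov 4, 2215: 365 days.
Nov 4, 2215 → Nov 4, 2216: 366 days (Feb 29, 2216 is in that span).
Nov 4, 2216 → Dec 4, 2216: 30 days (November has 30).
Dec 4, 2216 → Jan 4, 2217: 31 days (December has 31).
Jan 4, 2217 → Feb 4, 2217: 31 days (January has 31).
Feb 4, 2217 → Mar 4, 2217: 28 days (February has 28).
Mar 4, 2217 → Apr 4, 2217: 31 days (March has 31).
Apr 4, 2217 → May 4, 2217: 30 days (April has 30).
May 4, 2217 → Jun 4, 2217: 31 days (May has 31).
Jun 4, 2217 → Jul 4, 2217: 30 days (June has 30).
Jul 4, 2217 → Aug 4, 2217: 31 days (July has 31).
Aug 4, 2217 → Aug 17, 2217: 13 days.
Total: 2843 days.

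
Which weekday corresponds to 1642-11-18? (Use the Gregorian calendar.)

Tuesday

Doomsday rule: the anchor day for the 1600s is Tuesday. For year 42: 42÷12 = 3 r 6, and 6÷4 = 1, so 3+6+1 = 10.
Tuesday + 10 ≡ Friday — that's 1642's doomsday.
In November the doomsday date is Nov 7.
Nov 18 is 11 days after Nov 7; 11 mod 7 = 4, so Friday + 4 = Tuesday.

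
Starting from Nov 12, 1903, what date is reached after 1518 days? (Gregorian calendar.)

January 8, 1908

+366 (one year; includes Feb 29, 1904) → Nov 12, 1904 (1152 left).
+365 (one year) → Nov 12, 1905 (787 left).
+365 (one year) → Nov 12, 1906 (422 left).
+365 (one year) → Nov 12, 1907 (57 left).
Nov has 30 days: +19 → Dec 1, 1907 (38 left).
Dec has 31 days: +31 → Jan 1, 1908 (7 left).
+7 → Jan 8, 1908.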